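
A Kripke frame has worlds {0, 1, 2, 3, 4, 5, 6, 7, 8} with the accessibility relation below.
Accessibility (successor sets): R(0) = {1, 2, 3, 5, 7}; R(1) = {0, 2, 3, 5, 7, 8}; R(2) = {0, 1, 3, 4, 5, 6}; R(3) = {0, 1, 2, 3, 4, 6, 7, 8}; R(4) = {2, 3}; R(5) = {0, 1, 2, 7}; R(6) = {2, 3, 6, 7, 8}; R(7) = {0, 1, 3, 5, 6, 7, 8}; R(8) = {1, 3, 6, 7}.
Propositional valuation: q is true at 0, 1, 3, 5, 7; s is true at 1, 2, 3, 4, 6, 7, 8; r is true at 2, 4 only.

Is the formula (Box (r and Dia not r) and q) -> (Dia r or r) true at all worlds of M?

Let φ = (Box (r and Dia not r) and q) -> (Dia r or r). Evaluate φ at each world:
  0 (successors {1, 2, 3, 5, 7}): φ is true.
  1 (successors {0, 2, 3, 5, 7, 8}): φ is true.
  2 (successors {0, 1, 3, 4, 5, 6}): φ is true.
  3 (successors {0, 1, 2, 3, 4, 6, 7, 8}): φ is true.
  4 (successors {2, 3}): φ is true.
  5 (successors {0, 1, 2, 7}): φ is true.
  6 (successors {2, 3, 6, 7, 8}): φ is true.
  7 (successors {0, 1, 3, 5, 6, 7, 8}): φ is true.
  8 (successors {1, 3, 6, 7}): φ is true.
For instance, at 1:
  At 1: Box (r and Dia not r) and q is false, Dia r or r is true, so (Box (r and Dia not r) and q) -> (Dia r or r) is true.
    At 1: Box (r and Dia not r) is false, q is true, so Box (r and Dia not r) and q is false.
      At 1: Box (r and Dia not r) requires r and Dia not r at every successor {0, 2, 3, 5, 7, 8}.
        r and Dia not r fails at 0, so Box (r and Dia not r) is false at 1.
    At 1: Dia r is true, r is false, so Dia r or r is true.
      At 1: Dia r requires r at some successor in {0, 2, 3, 5, 7, 8}.
        r holds at 2, so Dia r is true at 1.

Yes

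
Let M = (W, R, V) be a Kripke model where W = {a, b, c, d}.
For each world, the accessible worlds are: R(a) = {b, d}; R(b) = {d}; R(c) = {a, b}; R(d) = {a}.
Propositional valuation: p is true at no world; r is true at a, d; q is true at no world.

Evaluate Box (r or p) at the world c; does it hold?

No

At c: Box (r or p) requires r or p at every successor {a, b}.
  r or p fails at b, so Box (r or p) is false at c.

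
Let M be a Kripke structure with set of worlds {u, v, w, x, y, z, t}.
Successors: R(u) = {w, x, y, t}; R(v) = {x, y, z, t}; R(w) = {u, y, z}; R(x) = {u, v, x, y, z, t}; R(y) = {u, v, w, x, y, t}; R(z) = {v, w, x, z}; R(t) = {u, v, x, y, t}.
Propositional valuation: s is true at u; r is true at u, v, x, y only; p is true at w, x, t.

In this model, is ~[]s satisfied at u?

Yes

At u: []s is false, so ~[]s is true.
  At u: []s requires s at every successor {w, x, y, t}.
    s fails at w, so []s is false at u.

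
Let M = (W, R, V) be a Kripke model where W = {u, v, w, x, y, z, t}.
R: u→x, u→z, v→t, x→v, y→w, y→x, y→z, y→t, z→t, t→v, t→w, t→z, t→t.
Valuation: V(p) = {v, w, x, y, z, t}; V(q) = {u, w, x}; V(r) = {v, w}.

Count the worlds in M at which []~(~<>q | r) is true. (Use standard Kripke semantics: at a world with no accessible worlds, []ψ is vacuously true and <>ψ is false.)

Let φ = []~(~<>q | r). Evaluate φ at each world:
  u (successors {x, z}): φ is false.
  v (successors {t}): φ is true.
  w (successors ∅): φ is true.
  x (successors {v}): φ is false.
  y (successors {w, x, z, t}): φ is false.
  z (successors {t}): φ is true.
  t (successors {v, w, z, t}): φ is false.
For instance, at u:
  At u: []~(~<>q | r) requires ~(~<>q | r) at every successor {x, z}.
    ~(~<>q | r) fails at x, so []~(~<>q | r) is false at u.
      At x: ~<>q | r is true, so ~(~<>q | r) is false.
Satisfying worlds: {v, w, z}

3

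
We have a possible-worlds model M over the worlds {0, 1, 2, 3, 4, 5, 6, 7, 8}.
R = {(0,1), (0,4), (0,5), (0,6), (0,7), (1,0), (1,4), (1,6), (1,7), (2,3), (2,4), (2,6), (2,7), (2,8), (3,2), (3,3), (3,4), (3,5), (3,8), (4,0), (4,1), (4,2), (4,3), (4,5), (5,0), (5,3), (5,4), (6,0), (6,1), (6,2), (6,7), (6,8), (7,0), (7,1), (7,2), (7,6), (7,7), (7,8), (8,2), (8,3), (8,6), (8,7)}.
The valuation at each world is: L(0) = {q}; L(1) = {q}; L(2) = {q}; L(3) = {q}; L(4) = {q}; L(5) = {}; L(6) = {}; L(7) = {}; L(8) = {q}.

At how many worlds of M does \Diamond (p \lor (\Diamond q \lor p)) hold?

Recall that \Diamond ψ holds at a world iff ψ holds at some accessible world.
Let φ = \Diamond (p \lor (\Diamond q \lor p)). Evaluate φ at each world:
  0 (successors {1, 4, 5, 6, 7}): φ is true.
  1 (successors {0, 4, 6, 7}): φ is true.
  2 (successors {3, 4, 6, 7, 8}): φ is true.
  3 (successors {2, 3, 4, 5, 8}): φ is true.
  4 (successors {0, 1, 2, 3, 5}): φ is true.
  5 (successors {0, 3, 4}): φ is true.
  6 (successors {0, 1, 2, 7, 8}): φ is true.
  7 (successors {0, 1, 2, 6, 7, 8}): φ is true.
  8 (successors {2, 3, 6, 7}): φ is true.
For instance, at 5:
  At 5: \Diamond (p \lor (\Diamond q \lor p)) requires p \lor (\Diamond q \lor p) at some successor in {0, 3, 4}.
    p \lor (\Diamond q \lor p) holds at 0, so \Diamond (p \lor (\Diamond q \lor p)) is true at 5.
      At 0: p is false, \Diamond q \lor p is true, so p \lor (\Diamond q \lor p) is true.
Satisfying worlds: {0, 1, 2, 3, 4, 5, 6, 7, 8}

9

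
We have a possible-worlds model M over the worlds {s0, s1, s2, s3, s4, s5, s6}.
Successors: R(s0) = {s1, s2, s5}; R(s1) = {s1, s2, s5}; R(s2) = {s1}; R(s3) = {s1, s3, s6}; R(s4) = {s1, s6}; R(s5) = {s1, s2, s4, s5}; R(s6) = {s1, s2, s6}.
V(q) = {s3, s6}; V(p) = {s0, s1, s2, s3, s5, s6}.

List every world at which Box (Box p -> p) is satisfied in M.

s0, s1, s2, s3, s4, s6

Let φ = Box (Box p -> p). Evaluate φ at each world:
  s0 (successors {s1, s2, s5}): φ is true.
  s1 (successors {s1, s2, s5}): φ is true.
  s2 (successors {s1}): φ is true.
  s3 (successors {s1, s3, s6}): φ is true.
  s4 (successors {s1, s6}): φ is true.
  s5 (successors {s1, s2, s4, s5}): φ is false.
  s6 (successors {s1, s2, s6}): φ is true.
For instance, at s1:
  At s1: Box (Box p -> p) requires Box p -> p at every successor {s1, s2, s5}.
      At s1: Box p is true, p is true, so Box p -> p is true.
      At s2: Box p is true, p is true, so Box p -> p is true.
      At s5: Box p is false, p is true, so Box p -> p is true.
  So Box (Box p -> p) is true at s1.
Satisfying worlds: {s0, s1, s2, s3, s4, s6}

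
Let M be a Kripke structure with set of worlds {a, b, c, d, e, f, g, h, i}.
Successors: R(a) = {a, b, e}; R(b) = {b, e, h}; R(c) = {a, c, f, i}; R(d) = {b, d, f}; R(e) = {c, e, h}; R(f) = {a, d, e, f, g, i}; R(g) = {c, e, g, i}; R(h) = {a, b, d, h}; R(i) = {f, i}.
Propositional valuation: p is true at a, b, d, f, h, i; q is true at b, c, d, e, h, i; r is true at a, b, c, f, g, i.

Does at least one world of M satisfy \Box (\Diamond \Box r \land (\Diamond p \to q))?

No

Recall that \Box ψ holds at a world iff ψ holds at every accessible world, and \Diamond ψ holds iff ψ holds at some accessible world.
Let φ = \Box (\Diamond \Box r \land (\Diamond p \to q)). Evaluate φ at each world:
  a (successors {a, b, e}): φ is false.
  b (successors {b, e, h}): φ is false.
  c (successors {a, c, f, i}): φ is false.
  d (successors {b, d, f}): φ is false.
  e (successors {c, e, h}): φ is false.
  f (successors {a, d, e, f, g, i}): φ is false.
  g (successors {c, e, g, i}): φ is false.
  h (successors {a, b, d, h}): φ is false.
  i (successors {f, i}): φ is false.
For instance, at c:
  At c: \Box (\Diamond \Box r \land (\Diamond p \to q)) requires \Diamond \Box r \land (\Diamond p \to q) at every successor {a, c, f, i}.
    \Diamond \Box r \land (\Diamond p \to q) fails at a, so \Box (\Diamond \Box r \land (\Diamond p \to q)) is false at c.
      At a: \Diamond \Box r is false, \Diamond p \to q is false, so \Diamond \Box r \land (\Diamond p \to q) is false.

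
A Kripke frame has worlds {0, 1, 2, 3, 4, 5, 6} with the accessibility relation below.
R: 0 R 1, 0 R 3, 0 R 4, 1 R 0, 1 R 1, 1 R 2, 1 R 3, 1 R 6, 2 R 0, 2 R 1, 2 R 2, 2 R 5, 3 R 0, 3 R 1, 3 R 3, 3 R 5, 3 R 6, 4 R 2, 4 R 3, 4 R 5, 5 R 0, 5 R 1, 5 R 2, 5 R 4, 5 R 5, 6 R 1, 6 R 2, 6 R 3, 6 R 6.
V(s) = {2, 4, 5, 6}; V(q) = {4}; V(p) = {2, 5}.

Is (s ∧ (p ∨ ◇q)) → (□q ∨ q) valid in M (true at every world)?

No

Let φ = (s ∧ (p ∨ ◇q)) → (□q ∨ q). Evaluate φ at each world:
  0 (successors {1, 3, 4}): φ is true.
  1 (successors {0, 1, 2, 3, 6}): φ is true.
  2 (successors {0, 1, 2, 5}): φ is false.
  3 (successors {0, 1, 3, 5, 6}): φ is true.
  4 (successors {2, 3, 5}): φ is true.
  5 (successors {0, 1, 2, 4, 5}): φ is false.
  6 (successors {1, 2, 3, 6}): φ is true.
Detail at 2 (counterexample):
  At 2: s ∧ (p ∨ ◇q) is true, □q ∨ q is false, so (s ∧ (p ∨ ◇q)) → (□q ∨ q) is false.
    At 2: s is true, p ∨ ◇q is true, so s ∧ (p ∨ ◇q) is true.
      At 2: p is true, ◇q is false, so p ∨ ◇q is true.
    At 2: □q is false, q is false, so □q ∨ q is false.
      At 2: □q requires q at every successor {0, 1, 2, 5}.
        q fails at 0, so □q is false at 2.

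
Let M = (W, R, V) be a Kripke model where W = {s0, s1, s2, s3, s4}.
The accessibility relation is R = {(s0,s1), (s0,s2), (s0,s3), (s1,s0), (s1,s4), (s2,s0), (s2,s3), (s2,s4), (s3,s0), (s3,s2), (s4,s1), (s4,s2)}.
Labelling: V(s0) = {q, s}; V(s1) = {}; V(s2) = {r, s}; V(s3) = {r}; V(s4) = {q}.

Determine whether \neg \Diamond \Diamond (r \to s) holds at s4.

At s4: \Diamond \Diamond (r \to s) is true, so \neg \Diamond \Diamond (r \to s) is false.
  At s4: \Diamond \Diamond (r \to s) requires \Diamond (r \to s) at some successor in {s1, s2}.
    \Diamond (r \to s) holds at s1, so \Diamond \Diamond (r \to s) is true at s4.
      At s1: \Diamond (r \to s) requires r \to s at some successor in {s0, s4}.
        r \to s holds at s0, so \Diamond (r \to s) is true at s1.

No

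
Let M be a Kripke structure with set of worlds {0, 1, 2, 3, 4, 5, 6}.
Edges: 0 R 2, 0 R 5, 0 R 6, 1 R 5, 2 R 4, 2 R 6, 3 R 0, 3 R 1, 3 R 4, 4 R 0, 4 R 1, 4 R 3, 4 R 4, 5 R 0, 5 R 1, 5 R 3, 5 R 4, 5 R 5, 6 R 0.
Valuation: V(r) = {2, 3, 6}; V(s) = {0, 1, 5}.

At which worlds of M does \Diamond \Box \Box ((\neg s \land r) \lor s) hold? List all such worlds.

Let φ = \Diamond \Box \Box ((\neg s \land r) \lor s). Evaluate φ at each world:
  0 (successors {2, 5, 6}): φ is true.
  1 (successors {5}): φ is false.
  2 (successors {4, 6}): φ is true.
  3 (successors {0, 1, 4}): φ is false.
  4 (successors {0, 1, 3, 4}): φ is false.
  5 (successors {0, 1, 3, 4, 5}): φ is false.
  6 (successors {0}): φ is false.
For instance, at 4:
  At 4: \Diamond \Box \Box ((\neg s \land r) \lor s) requires \Box \Box ((\neg s \land r) \lor s) at some successor in {0, 1, 3, 4}.
    At 0: \Box \Box ((\neg s \land r) \lor s) is false.
    At 1: \Box \Box ((\neg s \land r) \lor s) is false.
    At 3: \Box \Box ((\neg s \land r) \lor s) is false.
    At 4: \Box \Box ((\neg s \land r) \lor s) is false.
  So \Diamond \Box \Box ((\neg s \land r) \lor s) is false at 4.
Satisfying worlds: {0, 2}

0, 2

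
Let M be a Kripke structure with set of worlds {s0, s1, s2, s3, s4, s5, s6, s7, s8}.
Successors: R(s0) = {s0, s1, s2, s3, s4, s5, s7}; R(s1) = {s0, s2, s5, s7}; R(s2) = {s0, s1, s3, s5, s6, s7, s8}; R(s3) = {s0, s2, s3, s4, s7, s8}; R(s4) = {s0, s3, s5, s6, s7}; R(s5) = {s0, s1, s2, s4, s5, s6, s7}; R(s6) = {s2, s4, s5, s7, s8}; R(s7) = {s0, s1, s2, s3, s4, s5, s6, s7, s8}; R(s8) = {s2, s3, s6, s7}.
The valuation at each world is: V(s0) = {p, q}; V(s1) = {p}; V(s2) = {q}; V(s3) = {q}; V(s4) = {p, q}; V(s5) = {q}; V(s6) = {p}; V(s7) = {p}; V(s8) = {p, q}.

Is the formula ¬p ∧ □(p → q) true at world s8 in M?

At s8: ¬p is false, □(p → q) is false, so ¬p ∧ □(p → q) is false.
  At s8: □(p → q) requires p → q at every successor {s2, s3, s6, s7}.
    p → q fails at s6, so □(p → q) is false at s8.

No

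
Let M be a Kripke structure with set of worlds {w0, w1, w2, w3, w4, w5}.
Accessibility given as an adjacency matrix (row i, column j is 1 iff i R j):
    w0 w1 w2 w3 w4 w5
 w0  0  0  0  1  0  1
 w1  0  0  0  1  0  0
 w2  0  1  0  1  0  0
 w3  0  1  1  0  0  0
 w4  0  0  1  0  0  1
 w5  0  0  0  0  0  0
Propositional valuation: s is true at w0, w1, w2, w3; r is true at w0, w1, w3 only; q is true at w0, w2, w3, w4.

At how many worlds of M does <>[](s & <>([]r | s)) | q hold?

Let φ = <>[](s & <>([]r | s)) | q. Evaluate φ at each world:
  w0 (successors {w3, w5}): φ is true.
  w1 (successors {w3}): φ is true.
  w2 (successors {w1, w3}): φ is true.
  w3 (successors {w1, w2}): φ is true.
  w4 (successors {w2, w5}): φ is true.
  w5 (successors ∅): φ is false.
For instance, at w1:
  At w1: <>[](s & <>([]r | s)) is true, q is false, so <>[](s & <>([]r | s)) | q is true.
    At w1: <>[](s & <>([]r | s)) requires [](s & <>([]r | s)) at some successor in {w3}.
      [](s & <>([]r | s)) holds at w3, so <>[](s & <>([]r | s)) is true at w1.
Satisfying worlds: {w0, w1, w2, w3, w4}

5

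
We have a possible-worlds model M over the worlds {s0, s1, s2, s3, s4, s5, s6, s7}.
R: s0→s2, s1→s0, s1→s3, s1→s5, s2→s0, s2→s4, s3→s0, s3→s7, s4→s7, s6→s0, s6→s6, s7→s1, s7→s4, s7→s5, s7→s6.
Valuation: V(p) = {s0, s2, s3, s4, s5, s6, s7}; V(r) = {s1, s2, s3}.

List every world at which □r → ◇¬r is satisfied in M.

s1, s2, s3, s4, s6, s7

Let φ = □r → ◇¬r. Evaluate φ at each world:
  s0 (successors {s2}): φ is false.
  s1 (successors {s0, s3, s5}): φ is true.
  s2 (successors {s0, s4}): φ is true.
  s3 (successors {s0, s7}): φ is true.
  s4 (successors {s7}): φ is true.
  s5 (successors ∅): φ is false.
  s6 (successors {s0, s6}): φ is true.
  s7 (successors {s1, s4, s5, s6}): φ is true.
For instance, at s4:
  At s4: □r is false, ◇¬r is true, so □r → ◇¬r is true.
    At s4: □r requires r at every successor {s7}.
      r fails at s7, so □r is false at s4.
    At s4: ◇¬r requires ¬r at some successor in {s7}.
      ¬r holds at s7, so ◇¬r is true at s4.
Satisfying worlds: {s1, s2, s3, s4, s6, s7}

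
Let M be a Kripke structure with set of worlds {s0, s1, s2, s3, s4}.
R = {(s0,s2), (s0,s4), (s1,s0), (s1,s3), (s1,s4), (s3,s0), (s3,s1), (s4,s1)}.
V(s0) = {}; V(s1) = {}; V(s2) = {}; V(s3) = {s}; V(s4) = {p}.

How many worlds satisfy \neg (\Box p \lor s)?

Recall that \Box ψ holds at a world iff ψ holds at every accessible world, and \Diamond ψ holds iff ψ holds at some accessible world.
Let φ = \neg (\Box p \lor s). Evaluate φ at each world:
  s0 (successors {s2, s4}): φ is true.
  s1 (successors {s0, s3, s4}): φ is true.
  s2 (successors ∅): φ is false.
  s3 (successors {s0, s1}): φ is false.
  s4 (successors {s1}): φ is true.
For instance, at s4:
  At s4: \Box p \lor s is false, so \neg (\Box p \lor s) is true.
    At s4: \Box p is false, s is false, so \Box p \lor s is false.
      At s4: \Box p requires p at every successor {s1}.
        p fails at s1, so \Box p is false at s4.
Satisfying worlds: {s0, s1, s4}

3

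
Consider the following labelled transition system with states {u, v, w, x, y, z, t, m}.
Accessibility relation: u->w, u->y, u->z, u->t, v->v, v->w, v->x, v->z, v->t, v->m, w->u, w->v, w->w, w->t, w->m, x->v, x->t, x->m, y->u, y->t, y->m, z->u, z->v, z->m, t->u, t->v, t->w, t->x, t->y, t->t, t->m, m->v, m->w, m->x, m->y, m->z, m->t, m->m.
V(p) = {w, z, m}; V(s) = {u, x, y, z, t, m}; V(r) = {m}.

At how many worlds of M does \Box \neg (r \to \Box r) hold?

0

Let φ = \Box \neg (r \to \Box r). Evaluate φ at each world:
  u (successors {w, y, z, t}): φ is false.
  v (successors {v, w, x, z, t, m}): φ is false.
  w (successors {u, v, w, t, m}): φ is false.
  x (successors {v, t, m}): φ is false.
  y (successors {u, t, m}): φ is false.
  z (successors {u, v, m}): φ is false.
  t (successors {u, v, w, x, y, t, m}): φ is false.
  m (successors {v, w, x, y, z, t, m}): φ is false.
For instance, at m:
  At m: \Box \neg (r \to \Box r) requires \neg (r \to \Box r) at every successor {v, w, x, y, z, t, m}.
    \neg (r \to \Box r) fails at v, so \Box \neg (r \to \Box r) is false at m.
      At v: r \to \Box r is true, so \neg (r \to \Box r) is false.
Satisfying worlds: none.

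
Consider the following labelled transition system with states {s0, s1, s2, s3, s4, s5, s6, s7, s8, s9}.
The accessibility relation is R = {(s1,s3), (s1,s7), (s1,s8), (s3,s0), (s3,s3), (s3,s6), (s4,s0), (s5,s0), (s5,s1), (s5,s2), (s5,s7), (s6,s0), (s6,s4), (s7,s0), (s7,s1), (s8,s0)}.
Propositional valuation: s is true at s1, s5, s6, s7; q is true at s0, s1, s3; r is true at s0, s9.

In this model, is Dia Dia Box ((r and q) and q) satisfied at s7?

Recall that Box ψ holds at a world iff ψ holds at every accessible world, and Dia ψ holds iff ψ holds at some accessible world.
At s7: Dia Dia Box ((r and q) and q) requires Dia Box ((r and q) and q) at some successor in {s0, s1}.
  Dia Box ((r and q) and q) holds at s1, so Dia Dia Box ((r and q) and q) is true at s7.
    At s1: Dia Box ((r and q) and q) requires Box ((r and q) and q) at some successor in {s3, s7, s8}.
      Box ((r and q) and q) holds at s8, so Dia Box ((r and q) and q) is true at s1.

Yes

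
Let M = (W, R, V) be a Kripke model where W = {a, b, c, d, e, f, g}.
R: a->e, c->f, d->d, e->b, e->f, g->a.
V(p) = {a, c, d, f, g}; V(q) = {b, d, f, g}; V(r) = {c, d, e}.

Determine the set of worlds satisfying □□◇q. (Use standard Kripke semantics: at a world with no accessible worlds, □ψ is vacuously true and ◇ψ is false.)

Let φ = □□◇q. Evaluate φ at each world:
  a (successors {e}): φ is false.
  b (successors ∅): φ is true.
  c (successors {f}): φ is true.
  d (successors {d}): φ is true.
  e (successors {b, f}): φ is true.
  f (successors ∅): φ is true.
  g (successors {a}): φ is true.
For instance, at c:
  At c: □□◇q requires □◇q at every successor {f}.
      At f: no accessible worlds, so □◇q holds vacuously.
  So □□◇q is true at c.
Satisfying worlds: {b, c, d, e, f, g}

b, c, d, e, f, g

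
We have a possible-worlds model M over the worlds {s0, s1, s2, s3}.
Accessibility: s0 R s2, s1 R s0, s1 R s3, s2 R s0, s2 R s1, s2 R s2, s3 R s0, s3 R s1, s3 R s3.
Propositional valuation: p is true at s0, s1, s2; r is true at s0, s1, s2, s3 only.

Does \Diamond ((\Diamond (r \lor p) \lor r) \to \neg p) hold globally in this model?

Let φ = \Diamond ((\Diamond (r \lor p) \lor r) \to \neg p). Evaluate φ at each world:
  s0 (successors {s2}): φ is false.
  s1 (successors {s0, s3}): φ is true.
  s2 (successors {s0, s1, s2}): φ is false.
  s3 (successors {s0, s1, s3}): φ is true.
Detail at s0 (counterexample):
  At s0: \Diamond ((\Diamond (r \lor p) \lor r) \to \neg p) requires (\Diamond (r \lor p) \lor r) \to \neg p at some successor in {s2}.
    At s2: (\Diamond (r \lor p) \lor r) \to \neg p is false.
  So \Diamond ((\Diamond (r \lor p) \lor r) \to \neg p) is false at s0.

No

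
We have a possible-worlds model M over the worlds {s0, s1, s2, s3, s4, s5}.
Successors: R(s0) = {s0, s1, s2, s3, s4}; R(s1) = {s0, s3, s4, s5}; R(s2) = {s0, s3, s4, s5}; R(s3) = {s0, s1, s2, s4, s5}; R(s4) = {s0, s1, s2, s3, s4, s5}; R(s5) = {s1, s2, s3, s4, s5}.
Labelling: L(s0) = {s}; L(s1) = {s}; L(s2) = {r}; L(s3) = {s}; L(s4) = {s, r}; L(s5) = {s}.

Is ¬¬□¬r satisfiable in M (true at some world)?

No

Let φ = ¬¬□¬r. Evaluate φ at each world:
  s0 (successors {s0, s1, s2, s3, s4}): φ is false.
  s1 (successors {s0, s3, s4, s5}): φ is false.
  s2 (successors {s0, s3, s4, s5}): φ is false.
  s3 (successors {s0, s1, s2, s4, s5}): φ is false.
  s4 (successors {s0, s1, s2, s3, s4, s5}): φ is false.
  s5 (successors {s1, s2, s3, s4, s5}): φ is false.
For instance, at s2:
  At s2: ¬□¬r is true, so ¬¬□¬r is false.
    At s2: □¬r is false, so ¬□¬r is true.
      At s2: □¬r requires ¬r at every successor {s0, s3, s4, s5}.
        ¬r fails at s4, so □¬r is false at s2.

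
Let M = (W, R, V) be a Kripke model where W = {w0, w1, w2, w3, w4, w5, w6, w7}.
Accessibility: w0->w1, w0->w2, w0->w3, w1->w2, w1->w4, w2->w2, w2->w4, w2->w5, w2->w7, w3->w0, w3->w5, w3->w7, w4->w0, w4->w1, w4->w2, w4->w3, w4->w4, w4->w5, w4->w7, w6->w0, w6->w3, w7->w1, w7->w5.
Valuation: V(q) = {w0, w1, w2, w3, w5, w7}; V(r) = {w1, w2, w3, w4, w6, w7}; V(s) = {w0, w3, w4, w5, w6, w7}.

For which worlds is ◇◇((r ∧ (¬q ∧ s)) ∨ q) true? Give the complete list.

w0, w1, w2, w3, w4, w6, w7

Let φ = ◇◇((r ∧ (¬q ∧ s)) ∨ q). Evaluate φ at each world:
  w0 (successors {w1, w2, w3}): φ is true.
  w1 (successors {w2, w4}): φ is true.
  w2 (successors {w2, w4, w5, w7}): φ is true.
  w3 (successors {w0, w5, w7}): φ is true.
  w4 (successors {w0, w1, w2, w3, w4, w5, w7}): φ is true.
  w5 (successors ∅): φ is false.
  w6 (successors {w0, w3}): φ is true.
  w7 (successors {w1, w5}): φ is true.
For instance, at w2:
  At w2: ◇◇((r ∧ (¬q ∧ s)) ∨ q) requires ◇((r ∧ (¬q ∧ s)) ∨ q) at some successor in {w2, w4, w5, w7}.
    ◇((r ∧ (¬q ∧ s)) ∨ q) holds at w2, so ◇◇((r ∧ (¬q ∧ s)) ∨ q) is true at w2.
      At w2: ◇((r ∧ (¬q ∧ s)) ∨ q) requires (r ∧ (¬q ∧ s)) ∨ q at some successor in {w2, w4, w5, w7}.
        (r ∧ (¬q ∧ s)) ∨ q holds at w2, so ◇((r ∧ (¬q ∧ s)) ∨ q) is true at w2.
Satisfying worlds: {w0, w1, w2, w3, w4, w6, w7}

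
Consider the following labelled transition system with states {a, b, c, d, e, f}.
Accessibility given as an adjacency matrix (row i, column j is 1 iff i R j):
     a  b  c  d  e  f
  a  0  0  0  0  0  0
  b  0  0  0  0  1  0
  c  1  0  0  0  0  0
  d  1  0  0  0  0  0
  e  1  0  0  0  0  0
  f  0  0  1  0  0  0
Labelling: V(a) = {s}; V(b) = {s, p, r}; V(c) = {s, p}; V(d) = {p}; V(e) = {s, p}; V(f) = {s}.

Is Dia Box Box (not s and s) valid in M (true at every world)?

Let φ = Dia Box Box (not s and s). Evaluate φ at each world:
  a (successors ∅): φ is false.
  b (successors {e}): φ is true.
  c (successors {a}): φ is true.
  d (successors {a}): φ is true.
  e (successors {a}): φ is true.
  f (successors {c}): φ is true.
Detail at a (counterexample):
  At a: no accessible worlds, so Dia Box Box (not s and s) is false.

No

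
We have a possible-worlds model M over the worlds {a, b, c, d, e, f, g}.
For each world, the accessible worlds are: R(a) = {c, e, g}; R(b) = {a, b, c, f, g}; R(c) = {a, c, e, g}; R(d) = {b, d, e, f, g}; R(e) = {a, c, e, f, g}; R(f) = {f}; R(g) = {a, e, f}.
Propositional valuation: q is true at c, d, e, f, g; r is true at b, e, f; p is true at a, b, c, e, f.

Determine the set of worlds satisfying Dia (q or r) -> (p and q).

c, e, f

Let φ = Dia (q or r) -> (p and q). Evaluate φ at each world:
  a (successors {c, e, g}): φ is false.
  b (successors {a, b, c, f, g}): φ is false.
  c (successors {a, c, e, g}): φ is true.
  d (successors {b, d, e, f, g}): φ is false.
  e (successors {a, c, e, f, g}): φ is true.
  f (successors {f}): φ is true.
  g (successors {a, e, f}): φ is false.
For instance, at e:
  At e: Dia (q or r) is true, p and q is true, so Dia (q or r) -> (p and q) is true.
    At e: Dia (q or r) requires q or r at some successor in {a, c, e, f, g}.
      q or r holds at c, so Dia (q or r) is true at e.
Satisfying worlds: {c, e, f}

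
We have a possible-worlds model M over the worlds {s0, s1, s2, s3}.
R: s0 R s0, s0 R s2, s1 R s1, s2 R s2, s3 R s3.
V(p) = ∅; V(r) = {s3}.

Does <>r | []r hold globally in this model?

No

Recall that []ψ holds at a world iff ψ holds at every accessible world, and <>ψ holds iff ψ holds at some accessible world.
Let φ = <>r | []r. Evaluate φ at each world:
  s0 (successors {s0, s2}): φ is false.
  s1 (successors {s1}): φ is false.
  s2 (successors {s2}): φ is false.
  s3 (successors {s3}): φ is true.
Detail at s0 (counterexample):
  At s0: <>r is false, []r is false, so <>r | []r is false.
    At s0: <>r requires r at some successor in {s0, s2}.
      At s0: r is false.
      At s2: r is false.
    So <>r is false at s0.
    At s0: []r requires r at every successor {s0, s2}.
      r fails at s0, so []r is false at s0.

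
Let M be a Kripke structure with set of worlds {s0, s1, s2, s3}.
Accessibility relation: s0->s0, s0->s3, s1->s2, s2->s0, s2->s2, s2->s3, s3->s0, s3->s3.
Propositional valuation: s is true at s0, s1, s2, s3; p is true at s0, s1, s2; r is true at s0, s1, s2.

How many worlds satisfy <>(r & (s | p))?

Recall that <>ψ holds at a world iff ψ holds at some accessible world.
Let φ = <>(r & (s | p)). Evaluate φ at each world:
  s0 (successors {s0, s3}): φ is true.
  s1 (successors {s2}): φ is true.
  s2 (successors {s0, s2, s3}): φ is true.
  s3 (successors {s0, s3}): φ is true.
For instance, at s0:
  At s0: <>(r & (s | p)) requires r & (s | p) at some successor in {s0, s3}.
    r & (s | p) holds at s0, so <>(r & (s | p)) is true at s0.
Satisfying worlds: {s0, s1, s2, s3}

4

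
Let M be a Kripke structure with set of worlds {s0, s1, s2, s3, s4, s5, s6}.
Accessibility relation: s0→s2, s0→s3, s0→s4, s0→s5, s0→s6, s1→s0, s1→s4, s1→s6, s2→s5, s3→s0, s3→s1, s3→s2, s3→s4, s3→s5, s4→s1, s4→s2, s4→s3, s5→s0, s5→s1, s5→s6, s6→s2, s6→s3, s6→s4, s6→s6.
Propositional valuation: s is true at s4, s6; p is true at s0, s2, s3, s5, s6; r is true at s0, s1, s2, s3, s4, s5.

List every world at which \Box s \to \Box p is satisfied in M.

s0, s1, s2, s3, s4, s5, s6

Let φ = \Box s \to \Box p. Evaluate φ at each world:
  s0 (successors {s2, s3, s4, s5, s6}): φ is true.
  s1 (successors {s0, s4, s6}): φ is true.
  s2 (successors {s5}): φ is true.
  s3 (successors {s0, s1, s2, s4, s5}): φ is true.
  s4 (successors {s1, s2, s3}): φ is true.
  s5 (successors {s0, s1, s6}): φ is true.
  s6 (successors {s2, s3, s4, s6}): φ is true.
For instance, at s0:
  At s0: \Box s is false, \Box p is false, so \Box s \to \Box p is true.
    At s0: \Box s requires s at every successor {s2, s3, s4, s5, s6}.
      s fails at s2, so \Box s is false at s0.
    At s0: \Box p requires p at every successor {s2, s3, s4, s5, s6}.
      p fails at s4, so \Box p is false at s0.
Satisfying worlds: {s0, s1, s2, s3, s4, s5, s6}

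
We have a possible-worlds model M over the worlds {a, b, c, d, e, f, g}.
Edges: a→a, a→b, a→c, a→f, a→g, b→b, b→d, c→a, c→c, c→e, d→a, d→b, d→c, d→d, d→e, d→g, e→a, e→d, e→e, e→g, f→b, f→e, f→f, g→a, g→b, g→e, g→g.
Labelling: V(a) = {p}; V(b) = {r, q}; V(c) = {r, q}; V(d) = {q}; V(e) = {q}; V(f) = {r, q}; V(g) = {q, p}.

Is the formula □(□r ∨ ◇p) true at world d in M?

No

At d: □(□r ∨ ◇p) requires □r ∨ ◇p at every successor {a, b, c, d, e, g}.
  □r ∨ ◇p fails at b, so □(□r ∨ ◇p) is false at d.
    At b: □r is false, ◇p is false, so □r ∨ ◇p is false.
      At b: □r requires r at every successor {b, d}.
        r fails at d, so □r is false at b.
      At b: ◇p requires p at some successor in {b, d}.
        At b: p is false.
        At d: p is false.
      So ◇p is false at b.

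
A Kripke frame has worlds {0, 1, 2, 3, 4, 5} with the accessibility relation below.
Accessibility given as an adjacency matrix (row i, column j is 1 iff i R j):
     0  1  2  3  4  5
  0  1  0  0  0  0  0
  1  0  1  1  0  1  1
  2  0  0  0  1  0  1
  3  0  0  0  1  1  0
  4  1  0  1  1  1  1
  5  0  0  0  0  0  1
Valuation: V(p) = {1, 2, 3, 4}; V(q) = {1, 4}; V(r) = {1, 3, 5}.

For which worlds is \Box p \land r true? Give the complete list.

3

Let φ = \Box p \land r. Evaluate φ at each world:
  0 (successors {0}): φ is false.
  1 (successors {1, 2, 4, 5}): φ is false.
  2 (successors {3, 5}): φ is false.
  3 (successors {3, 4}): φ is true.
  4 (successors {0, 2, 3, 4, 5}): φ is false.
  5 (successors {5}): φ is false.
For instance, at 2:
  At 2: \Box p is false, r is false, so \Box p \land r is false.
    At 2: \Box p requires p at every successor {3, 5}.
      p fails at 5, so \Box p is false at 2.
Satisfying worlds: {3}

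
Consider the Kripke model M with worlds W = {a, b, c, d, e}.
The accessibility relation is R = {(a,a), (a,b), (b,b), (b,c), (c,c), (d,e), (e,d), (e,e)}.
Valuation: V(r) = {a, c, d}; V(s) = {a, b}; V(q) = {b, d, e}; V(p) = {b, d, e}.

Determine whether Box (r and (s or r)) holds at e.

Recall that Box ψ holds at a world iff ψ holds at every accessible world, and Dia ψ holds iff ψ holds at some accessible world.
At e: Box (r and (s or r)) requires r and (s or r) at every successor {d, e}.
  r and (s or r) fails at e, so Box (r and (s or r)) is false at e.

No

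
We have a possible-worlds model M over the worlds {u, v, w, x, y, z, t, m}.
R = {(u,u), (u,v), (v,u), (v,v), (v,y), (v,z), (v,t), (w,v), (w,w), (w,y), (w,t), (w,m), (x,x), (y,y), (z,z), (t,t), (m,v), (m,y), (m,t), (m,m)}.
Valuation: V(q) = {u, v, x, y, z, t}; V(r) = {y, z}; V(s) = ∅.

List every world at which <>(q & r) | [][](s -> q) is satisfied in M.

Let φ = <>(q & r) | [][](s -> q). Evaluate φ at each world:
  u (successors {u, v}): φ is true.
  v (successors {u, v, y, z, t}): φ is true.
  w (successors {v, w, y, t, m}): φ is true.
  x (successors {x}): φ is true.
  y (successors {y}): φ is true.
  z (successors {z}): φ is true.
  t (successors {t}): φ is true.
  m (successors {v, y, t, m}): φ is true.
For instance, at z:
  At z: <>(q & r) is true, [][](s -> q) is true, so <>(q & r) | [][](s -> q) is true.
    At z: <>(q & r) requires q & r at some successor in {z}.
      q & r holds at z, so <>(q & r) is true at z.
    At z: [][](s -> q) requires [](s -> q) at every successor {z}.
      At z: [](s -> q) is true.
    So [][](s -> q) is true at z.
Satisfying worlds: {u, v, w, x, y, z, t, m}

u, v, w, x, y, z, t, m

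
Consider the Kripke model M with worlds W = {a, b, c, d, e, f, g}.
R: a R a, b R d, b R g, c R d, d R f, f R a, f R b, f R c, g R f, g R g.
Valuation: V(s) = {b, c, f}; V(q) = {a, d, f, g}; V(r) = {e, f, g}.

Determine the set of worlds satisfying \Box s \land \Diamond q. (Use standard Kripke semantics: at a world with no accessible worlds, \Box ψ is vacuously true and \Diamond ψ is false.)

d

Let φ = \Box s \land \Diamond q. Evaluate φ at each world:
  a (successors {a}): φ is false.
  b (successors {d, g}): φ is false.
  c (successors {d}): φ is false.
  d (successors {f}): φ is true.
  e (successors ∅): φ is false.
  f (successors {a, b, c}): φ is false.
  g (successors {f, g}): φ is false.
For instance, at d:
  At d: \Box s is true, \Diamond q is true, so \Box s \land \Diamond q is true.
    At d: \Box s requires s at every successor {f}.
      At f: s is true.
    So \Box s is true at d.
    At d: \Diamond q requires q at some successor in {f}.
      q holds at f, so \Diamond q is true at d.
Satisfying worlds: {d}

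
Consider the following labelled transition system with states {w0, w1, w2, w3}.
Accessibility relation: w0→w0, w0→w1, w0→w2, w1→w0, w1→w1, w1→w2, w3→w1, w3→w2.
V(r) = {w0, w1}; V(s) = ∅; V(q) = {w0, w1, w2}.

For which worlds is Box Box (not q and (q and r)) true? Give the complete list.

w2

Recall that Box ψ holds at a world iff ψ holds at every accessible world, and Dia ψ holds iff ψ holds at some accessible world.
Let φ = Box Box (not q and (q and r)). Evaluate φ at each world:
  w0 (successors {w0, w1, w2}): φ is false.
  w1 (successors {w0, w1, w2}): φ is false.
  w2 (successors ∅): φ is true.
  w3 (successors {w1, w2}): φ is false.
For instance, at w1:
  At w1: Box Box (not q and (q and r)) requires Box (not q and (q and r)) at every successor {w0, w1, w2}.
    Box (not q and (q and r)) fails at w0, so Box Box (not q and (q and r)) is false at w1.
      At w0: Box (not q and (q and r)) requires not q and (q and r) at every successor {w0, w1, w2}.
        not q and (q and r) fails at w0, so Box (not q and (q and r)) is false at w0.
Satisfying worlds: {w2}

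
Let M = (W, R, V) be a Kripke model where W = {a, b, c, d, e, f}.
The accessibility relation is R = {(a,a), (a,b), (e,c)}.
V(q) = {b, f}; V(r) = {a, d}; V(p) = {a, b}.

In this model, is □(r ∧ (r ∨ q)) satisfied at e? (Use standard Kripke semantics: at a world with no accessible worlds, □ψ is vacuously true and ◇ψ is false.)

At e: □(r ∧ (r ∨ q)) requires r ∧ (r ∨ q) at every successor {c}.
  r ∧ (r ∨ q) fails at c, so □(r ∧ (r ∨ q)) is false at e.

No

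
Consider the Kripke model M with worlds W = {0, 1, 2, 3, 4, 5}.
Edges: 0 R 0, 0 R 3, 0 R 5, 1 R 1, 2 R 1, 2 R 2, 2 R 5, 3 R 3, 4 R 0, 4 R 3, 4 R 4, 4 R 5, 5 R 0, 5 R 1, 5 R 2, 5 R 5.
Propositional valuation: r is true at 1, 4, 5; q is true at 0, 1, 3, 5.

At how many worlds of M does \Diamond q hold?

6

Let φ = \Diamond q. Evaluate φ at each world:
  0 (successors {0, 3, 5}): φ is true.
  1 (successors {1}): φ is true.
  2 (successors {1, 2, 5}): φ is true.
  3 (successors {3}): φ is true.
  4 (successors {0, 3, 4, 5}): φ is true.
  5 (successors {0, 1, 2, 5}): φ is true.
For instance, at 1:
  At 1: \Diamond q requires q at some successor in {1}.
    q holds at 1, so \Diamond q is true at 1.
Satisfying worlds: {0, 1, 2, 3, 4, 5}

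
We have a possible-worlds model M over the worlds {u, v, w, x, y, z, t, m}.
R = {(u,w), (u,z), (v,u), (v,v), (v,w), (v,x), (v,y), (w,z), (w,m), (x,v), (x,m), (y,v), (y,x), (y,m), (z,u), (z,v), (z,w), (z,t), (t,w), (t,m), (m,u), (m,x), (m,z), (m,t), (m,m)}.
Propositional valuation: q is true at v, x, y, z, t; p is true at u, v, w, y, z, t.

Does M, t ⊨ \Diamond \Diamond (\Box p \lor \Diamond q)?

At t: \Diamond \Diamond (\Box p \lor \Diamond q) requires \Diamond (\Box p \lor \Diamond q) at some successor in {w, m}.
  \Diamond (\Box p \lor \Diamond q) holds at w, so \Diamond \Diamond (\Box p \lor \Diamond q) is true at t.
    At w: \Diamond (\Box p \lor \Diamond q) requires \Box p \lor \Diamond q at some successor in {z, m}.
      \Box p \lor \Diamond q holds at z, so \Diamond (\Box p \lor \Diamond q) is true at w.

Yes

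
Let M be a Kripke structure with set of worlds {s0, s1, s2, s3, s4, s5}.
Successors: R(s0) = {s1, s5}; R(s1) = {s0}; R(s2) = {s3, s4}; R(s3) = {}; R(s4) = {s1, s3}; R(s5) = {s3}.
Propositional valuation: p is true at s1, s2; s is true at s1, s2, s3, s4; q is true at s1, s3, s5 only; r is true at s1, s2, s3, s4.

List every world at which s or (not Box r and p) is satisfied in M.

Let φ = s or (not Box r and p). Evaluate φ at each world:
  s0 (successors {s1, s5}): φ is false.
  s1 (successors {s0}): φ is true.
  s2 (successors {s3, s4}): φ is true.
  s3 (successors ∅): φ is true.
  s4 (successors {s1, s3}): φ is true.
  s5 (successors {s3}): φ is false.
For instance, at s2:
  At s2: s is true, not Box r and p is false, so s or (not Box r and p) is true.
    At s2: not Box r is false, p is true, so not Box r and p is false.
      At s2: Box r is true, so not Box r is false.
Satisfying worlds: {s1, s2, s3, s4}

s1, s2, s3, s4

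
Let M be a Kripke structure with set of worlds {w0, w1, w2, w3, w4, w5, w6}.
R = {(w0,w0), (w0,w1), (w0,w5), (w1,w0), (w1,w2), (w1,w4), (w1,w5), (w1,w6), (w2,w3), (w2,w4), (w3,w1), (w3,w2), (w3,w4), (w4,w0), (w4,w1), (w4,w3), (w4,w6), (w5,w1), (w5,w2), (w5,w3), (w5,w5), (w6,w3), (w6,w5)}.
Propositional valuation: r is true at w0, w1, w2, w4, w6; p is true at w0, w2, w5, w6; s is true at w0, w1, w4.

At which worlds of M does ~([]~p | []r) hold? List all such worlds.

Let φ = ~([]~p | []r). Evaluate φ at each world:
  w0 (successors {w0, w1, w5}): φ is true.
  w1 (successors {w0, w2, w4, w5, w6}): φ is true.
  w2 (successors {w3, w4}): φ is false.
  w3 (successors {w1, w2, w4}): φ is false.
  w4 (successors {w0, w1, w3, w6}): φ is true.
  w5 (successors {w1, w2, w3, w5}): φ is true.
  w6 (successors {w3, w5}): φ is true.
For instance, at w5:
  At w5: []~p | []r is false, so ~([]~p | []r) is true.
    At w5: []~p is false, []r is false, so []~p | []r is false.
      At w5: []~p requires ~p at every successor {w1, w2, w3, w5}.
        ~p fails at w2, so []~p is false at w5.
      At w5: []r requires r at every successor {w1, w2, w3, w5}.
        r fails at w3, so []r is false at w5.
Satisfying worlds: {w0, w1, w4, w5, w6}

w0, w1, w4, w5, w6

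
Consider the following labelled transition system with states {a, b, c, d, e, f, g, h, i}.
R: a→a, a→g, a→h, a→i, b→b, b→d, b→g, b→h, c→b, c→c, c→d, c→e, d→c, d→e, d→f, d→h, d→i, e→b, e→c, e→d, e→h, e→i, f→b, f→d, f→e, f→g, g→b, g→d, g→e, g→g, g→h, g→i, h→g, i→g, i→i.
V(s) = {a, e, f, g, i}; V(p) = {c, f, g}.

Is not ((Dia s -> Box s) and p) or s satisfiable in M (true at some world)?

Yes

Let φ = not ((Dia s -> Box s) and p) or s. Evaluate φ at each world:
  a (successors {a, g, h, i}): φ is true.
  b (successors {b, d, g, h}): φ is true.
  c (successors {b, c, d, e}): φ is true.
  d (successors {c, e, f, h, i}): φ is true.
  e (successors {b, c, d, h, i}): φ is true.
  f (successors {b, d, e, g}): φ is true.
  g (successors {b, d, e, g, h, i}): φ is true.
  h (successors {g}): φ is true.
  i (successors {g, i}): φ is true.
Detail at a (witness):
  At a: not ((Dia s -> Box s) and p) is true, s is true, so not ((Dia s -> Box s) and p) or s is true.
    At a: (Dia s -> Box s) and p is false, so not ((Dia s -> Box s) and p) is true.
      At a: Dia s -> Box s is false, p is false, so (Dia s -> Box s) and p is false.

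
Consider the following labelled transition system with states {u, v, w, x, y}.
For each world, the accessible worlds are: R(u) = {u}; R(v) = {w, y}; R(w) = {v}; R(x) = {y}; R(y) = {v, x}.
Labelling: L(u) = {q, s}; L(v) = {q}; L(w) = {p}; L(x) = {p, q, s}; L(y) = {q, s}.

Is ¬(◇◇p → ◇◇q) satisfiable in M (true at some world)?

No

Let φ = ¬(◇◇p → ◇◇q). Evaluate φ at each world:
  u (successors {u}): φ is false.
  v (successors {w, y}): φ is false.
  w (successors {v}): φ is false.
  x (successors {y}): φ is false.
  y (successors {v, x}): φ is false.
For instance, at w:
  At w: ◇◇p → ◇◇q is true, so ¬(◇◇p → ◇◇q) is false.
    At w: ◇◇p is true, ◇◇q is true, so ◇◇p → ◇◇q is true.
      At w: ◇◇p requires ◇p at some successor in {v}.
        ◇p holds at v, so ◇◇p is true at w.
      At w: ◇◇q requires ◇q at some successor in {v}.
        ◇q holds at v, so ◇◇q is true at w.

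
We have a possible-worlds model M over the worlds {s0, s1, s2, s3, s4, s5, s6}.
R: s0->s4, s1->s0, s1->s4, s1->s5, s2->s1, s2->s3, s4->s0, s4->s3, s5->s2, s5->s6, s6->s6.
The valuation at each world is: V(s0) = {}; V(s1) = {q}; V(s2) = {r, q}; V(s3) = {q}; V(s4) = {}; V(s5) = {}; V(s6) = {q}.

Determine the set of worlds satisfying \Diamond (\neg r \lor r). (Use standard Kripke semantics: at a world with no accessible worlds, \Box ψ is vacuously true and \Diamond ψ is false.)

s0, s1, s2, s4, s5, s6

Let φ = \Diamond (\neg r \lor r). Evaluate φ at each world:
  s0 (successors {s4}): φ is true.
  s1 (successors {s0, s4, s5}): φ is true.
  s2 (successors {s1, s3}): φ is true.
  s3 (successors ∅): φ is false.
  s4 (successors {s0, s3}): φ is true.
  s5 (successors {s2, s6}): φ is true.
  s6 (successors {s6}): φ is true.
For instance, at s0:
  At s0: \Diamond (\neg r \lor r) requires \neg r \lor r at some successor in {s4}.
    \neg r \lor r holds at s4, so \Diamond (\neg r \lor r) is true at s0.
Satisfying worlds: {s0, s1, s2, s4, s5, s6}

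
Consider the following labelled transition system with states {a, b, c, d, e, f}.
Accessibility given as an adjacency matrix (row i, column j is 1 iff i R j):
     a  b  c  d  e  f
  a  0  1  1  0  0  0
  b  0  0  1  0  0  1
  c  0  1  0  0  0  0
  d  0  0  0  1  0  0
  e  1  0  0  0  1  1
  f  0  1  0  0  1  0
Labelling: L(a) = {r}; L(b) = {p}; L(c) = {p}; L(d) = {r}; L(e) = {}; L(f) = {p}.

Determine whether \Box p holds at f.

No

At f: \Box p requires p at every successor {b, e}.
  p fails at e, so \Box p is false at f.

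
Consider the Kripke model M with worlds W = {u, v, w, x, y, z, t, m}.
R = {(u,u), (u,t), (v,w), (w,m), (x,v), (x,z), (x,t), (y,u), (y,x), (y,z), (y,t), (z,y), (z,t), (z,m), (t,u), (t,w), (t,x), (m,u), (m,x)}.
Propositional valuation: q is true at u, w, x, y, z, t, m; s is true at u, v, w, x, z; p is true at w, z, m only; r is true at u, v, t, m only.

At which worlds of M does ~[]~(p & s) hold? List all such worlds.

Let φ = ~[]~(p & s). Evaluate φ at each world:
  u (successors {u, t}): φ is false.
  v (successors {w}): φ is true.
  w (successors {m}): φ is false.
  x (successors {v, z, t}): φ is true.
  y (successors {u, x, z, t}): φ is true.
  z (successors {y, t, m}): φ is false.
  t (successors {u, w, x}): φ is true.
  m (successors {u, x}): φ is false.
For instance, at y:
  At y: []~(p & s) is false, so ~[]~(p & s) is true.
    At y: []~(p & s) requires ~(p & s) at every successor {u, x, z, t}.
      ~(p & s) fails at z, so []~(p & s) is false at y.
Satisfying worlds: {v, x, y, t}

v, x, y, t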